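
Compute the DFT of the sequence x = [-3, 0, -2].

X[k] = Σ(n=0 to 2) x[n] · ω_3^(nk)
where ω_3 = e^(-2πi/3)

Computing each X[k]:
X[0] = -5
X[1] = -2.0000-1.7321i
X[2] = -2.0000+1.7321i

X = [-5, -2.0000-1.7321i, -2.0000+1.7321i]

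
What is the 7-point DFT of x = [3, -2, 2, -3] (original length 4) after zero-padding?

Original 4-point DFT: [0, 1-1i, 10, 1+1i]
Zero-padded 7-point DFT provides frequency interpolation.

DFT_7([x, 0, ...]) = [0, 4.0109+0.9155i, -0.2274+0.4721i, 6.7165+5.3562i, 6.7165-5.3562i, -0.2274-0.4721i, 4.0109-0.9155i]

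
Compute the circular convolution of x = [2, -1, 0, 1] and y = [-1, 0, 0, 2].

(x ⊛ y)[n] = Σ(m=0 to 3) x[m] · y[(n-m) mod 4]

Computing each output sample:
(x ⊛ y)[0] = -4
(x ⊛ y)[1] = 1
(x ⊛ y)[2] = 2
(x ⊛ y)[3] = 3

x ⊛ y = [-4, 1, 2, 3]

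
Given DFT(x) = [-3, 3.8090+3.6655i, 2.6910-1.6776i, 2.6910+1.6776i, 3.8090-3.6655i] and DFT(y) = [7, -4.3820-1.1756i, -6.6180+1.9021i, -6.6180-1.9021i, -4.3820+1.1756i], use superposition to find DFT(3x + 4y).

By linearity: DFT(3x + 4y) = 3·DFT(x) + 4·DFT(y)
= 3·[-3, 3.8090+3.6655i, 2.6910-1.6776i, 2.6910+1.6776i, 3.8090-3.6655i] + 4·[7, -4.3820-1.1756i, -6.6180+1.9021i, -6.6180-1.9021i, -4.3820+1.1756i]

Computing element-wise:
Z[0] = 3·(-3) + 4·(7) = 19
Z[1] = 3·(3.8090+3.6655i) + 4·(-4.3820-1.1756i) = -6.1010+6.2941i
Z[2] = 3·(2.6910-1.6776i) + 4·(-6.6180+1.9021i) = -18.3990+2.5756i
Z[3] = 3·(2.6910+1.6776i) + 4·(-6.6180-1.9021i) = -18.3990-2.5756i
Z[4] = 3·(3.8090-3.6655i) + 4·(-4.3820+1.1756i) = -6.1010-6.2941i

DFT(3x + 4y) = 3·X + 4·Y = [19, -6.1010+6.2941i, -18.3990+2.5756i, -18.3990-2.5756i, -6.1010-6.2941i]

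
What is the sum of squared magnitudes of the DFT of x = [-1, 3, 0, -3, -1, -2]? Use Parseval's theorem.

Parseval: Σ|x[n]|² = (1/N)Σ|X[k]|², so Σ|X[k]|² = N·Σ|x[n]|² = 6·24.0000

Σ|X[k]|² = N·Σ|x[n]|² = 6·24.0000 = 144.0000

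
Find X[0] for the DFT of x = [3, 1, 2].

X[0] = Σ(n=0 to 2) x[n] · ω_3^0 = Σ x[n]
= (3) + (1) + (2)

X[0] = 6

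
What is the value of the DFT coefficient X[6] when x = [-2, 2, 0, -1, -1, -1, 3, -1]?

X[6] = Σ(n=0 to 7) x[n] · ω_8^(6n) where ω_8 = e^(-2πi/8)
= (-2)·ω_8^0 + (2)·ω_8^6 + (0)·ω_8^12 + (-1)·ω_8^18 + (-1)·ω_8^24 + (-1)·ω_8^30 + (3)·ω_8^36 + (-1)·ω_8^42

X[6] = -6+3i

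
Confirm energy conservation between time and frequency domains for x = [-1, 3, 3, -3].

Time domain:
Σ|x[n]|² = |-1|² + |3|² + |3|² + |-3|² = 28.0000

Frequency domain:
(1/4)Σ|X[k]|² = (1/4)(|2|² + |-4-6i|² + |2|² + |-4+6i|²) = (1/4)·112.0000 = 28.0000

Both sides agree, confirming Parseval's theorem.

Σ|x[n]|² = (1/N)Σ|X[k]|² = 28.0000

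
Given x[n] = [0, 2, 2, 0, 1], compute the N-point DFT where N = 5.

X[k] = Σ(n=0 to 4) x[n] · ω_5^(nk)
where ω_5 = e^(-2πi/5)

Computing each X[k]:
X[0] = 5
X[1] = -0.6910-2.1266i
X[2] = -1.8090+1.3143i
X[3] = -1.8090-1.3143i
X[4] = -0.6910+2.1266i

X = [5, -0.6910-2.1266i, -1.8090+1.3143i, -1.8090-1.3143i, -0.6910+2.1266i]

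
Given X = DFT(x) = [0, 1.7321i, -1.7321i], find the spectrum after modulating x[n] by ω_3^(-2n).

Modulation property: DFT(ω_3^(-2n)·x[n]) = X[(k-2) mod 3], so circularly shift X by 2 positions.

X[k-2] = [1.7321i, -1.7321i, 0]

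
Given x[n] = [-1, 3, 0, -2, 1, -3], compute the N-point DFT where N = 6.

X[k] = Σ(n=0 to 5) x[n] · ω_6^(nk)
where ω_6 = e^(-2πi/6)

Computing each X[k]:
X[0] = -2
X[1] = 0.5000-4.3301i
X[2] = -3.5000-6.0622i
X[3] = 2
X[4] = -3.5000+6.0622i
X[5] = 0.5000+4.3301i

X = [-2, 0.5000-4.3301i, -3.5000-6.0622i, 2, -3.5000+6.0622i, 0.5000+4.3301i]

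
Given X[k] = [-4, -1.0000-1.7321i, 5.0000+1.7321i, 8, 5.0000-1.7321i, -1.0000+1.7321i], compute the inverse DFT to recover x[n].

x[n] = (1/6) Σ(k=0 to 5) X[k] · e^(2πikn/6)

Computing each x[n]:
x[0] = 2
x[1] = -3
x[2] = 1
x[3] = 0
x[4] = -1
x[5] = -3

x = [2, -3, 1, 0, -1, -3]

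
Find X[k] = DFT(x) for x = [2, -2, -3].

X[k] = Σ(n=0 to 2) x[n] · ω_3^(nk)
where ω_3 = e^(-2πi/3)

Computing each X[k]:
X[0] = -3
X[1] = 4.5000-0.8660i
X[2] = 4.5000+0.8660i

X = [-3, 4.5000-0.8660i, 4.5000+0.8660i]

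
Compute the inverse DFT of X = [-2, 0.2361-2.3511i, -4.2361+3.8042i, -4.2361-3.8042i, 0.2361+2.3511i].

x[n] = (1/5) Σ(k=0 to 4) X[k] · e^(2πikn/5)

Computing each x[n]:
x[0] = -2
x[1] = 1
x[2] = 1
x[3] = -3
x[4] = 1

x = [-2, 1, 1, -3, 1]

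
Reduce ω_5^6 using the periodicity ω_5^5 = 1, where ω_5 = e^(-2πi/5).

Since ω_5^5 = 1, powers reduce modulo 5.
6 mod 5 = 1
So ω_5^6 = ω_5^1 = e^(-2πi·1/5)

ω_5^6 = ω_5^1 = 0.3090-0.9511i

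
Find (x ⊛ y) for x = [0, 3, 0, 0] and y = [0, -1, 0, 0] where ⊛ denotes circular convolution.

(x ⊛ y)[n] = Σ(m=0 to 3) x[m] · y[(n-m) mod 4]

Computing each output sample:
(x ⊛ y)[0] = 0
(x ⊛ y)[1] = 0
(x ⊛ y)[2] = -3
(x ⊛ y)[3] = 0

x ⊛ y = [0, 0, -3, 0]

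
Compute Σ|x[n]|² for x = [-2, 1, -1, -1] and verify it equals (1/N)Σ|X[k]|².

Time domain:
Σ|x[n]|² = |-2|² + |1|² + |-1|² + |-1|² = 7.0000

Frequency domain:
(1/4)Σ|X[k]|² = (1/4)(|-3|² + |-1-2i|² + |-3|² + |-1+2i|²) = (1/4)·28.0000 = 7.0000

Both sides agree, confirming Parseval's theorem.

Σ|x[n]|² = (1/N)Σ|X[k]|² = 7.0000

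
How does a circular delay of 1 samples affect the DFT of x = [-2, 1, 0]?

Time shift by 1: X_shifted[k] = ω_3^(1k) · X[k]
Shifted x = [0, -2, 1]

DFT(x[n-1]) = [-1, 0.5000+2.5981i, 0.5000-2.5981i]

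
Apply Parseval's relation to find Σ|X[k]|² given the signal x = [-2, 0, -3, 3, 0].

Parseval: Σ|x[n]|² = (1/N)Σ|X[k]|², so Σ|X[k]|² = N·Σ|x[n]|² = 5·22.0000

Σ|X[k]|² = N·Σ|x[n]|² = 5·22.0000 = 110.0000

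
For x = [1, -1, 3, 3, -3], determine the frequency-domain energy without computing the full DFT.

Parseval: Σ|x[n]|² = (1/N)Σ|X[k]|², so Σ|X[k]|² = N·Σ|x[n]|² = 5·29.0000

Σ|X[k]|² = N·Σ|x[n]|² = 5·29.0000 = 145.0000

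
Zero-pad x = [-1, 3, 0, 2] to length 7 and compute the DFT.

Original 4-point DFT: [4, -1-1i, -6, -1+1i]
Zero-padded 7-point DFT provides frequency interpolation.

DFT_7([x, 0, ...]) = [4, -0.9315-3.2133i, -0.4206-1.3611i, -4.1479-3.2515i, -4.1479+3.2515i, -0.4206+1.3611i, -0.9315+3.2133i]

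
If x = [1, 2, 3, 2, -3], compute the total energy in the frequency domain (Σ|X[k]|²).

Parseval: Σ|x[n]|² = (1/N)Σ|X[k]|², so Σ|X[k]|² = N·Σ|x[n]|² = 5·27.0000

Σ|X[k]|² = N·Σ|x[n]|² = 5·27.0000 = 135.0000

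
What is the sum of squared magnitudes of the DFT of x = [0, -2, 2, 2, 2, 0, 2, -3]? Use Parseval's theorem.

Parseval: Σ|x[n]|² = (1/N)Σ|X[k]|², so Σ|X[k]|² = N·Σ|x[n]|² = 8·29.0000

Σ|X[k]|² = N·Σ|x[n]|² = 8·29.0000 = 232.0000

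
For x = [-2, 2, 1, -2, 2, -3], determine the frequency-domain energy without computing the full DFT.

Parseval: Σ|x[n]|² = (1/N)Σ|X[k]|², so Σ|X[k]|² = N·Σ|x[n]|² = 6·26.0000

Σ|X[k]|² = N·Σ|x[n]|² = 6·26.0000 = 156.0000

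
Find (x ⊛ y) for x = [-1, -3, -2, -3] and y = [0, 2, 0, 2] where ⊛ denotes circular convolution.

(x ⊛ y)[n] = Σ(m=0 to 3) x[m] · y[(n-m) mod 4]

Computing each output sample:
(x ⊛ y)[0] = -12
(x ⊛ y)[1] = -6
(x ⊛ y)[2] = -12
(x ⊛ y)[3] = -6

x ⊛ y = [-12, -6, -12, -6]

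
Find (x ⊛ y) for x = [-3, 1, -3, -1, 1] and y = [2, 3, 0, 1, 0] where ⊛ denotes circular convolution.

(x ⊛ y)[n] = Σ(m=0 to 4) x[m] · y[(n-m) mod 5]

Computing each output sample:
(x ⊛ y)[0] = -6
(x ⊛ y)[1] = -8
(x ⊛ y)[2] = -2
(x ⊛ y)[3] = -14
(x ⊛ y)[4] = 0

x ⊛ y = [-6, -8, -2, -14, 0]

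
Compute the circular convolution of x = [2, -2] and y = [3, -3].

(x ⊛ y)[n] = Σ(m=0 to 1) x[m] · y[(n-m) mod 2]

Computing each output sample:
(x ⊛ y)[0] = 12
(x ⊛ y)[1] = -12

x ⊛ y = [12, -12]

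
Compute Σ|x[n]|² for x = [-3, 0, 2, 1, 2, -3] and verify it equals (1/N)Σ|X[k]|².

Time domain:
Σ|x[n]|² = |-3|² + |0|² + |2|² + |1|² + |2|² + |-3|² = 27.0000

Frequency domain:
(1/6)Σ|X[k]|² = (1/6)(|-1|² + |-7.5000-2.5981i|² + |-2.5000-2.5981i|² + |3|² + |-2.5000+2.5981i|² + |-7.5000+2.5981i|²) = (1/6)·162.0000 = 27.0000

Both sides agree, confirming Parseval's theorem.

Σ|x[n]|² = (1/N)Σ|X[k]|² = 27.0000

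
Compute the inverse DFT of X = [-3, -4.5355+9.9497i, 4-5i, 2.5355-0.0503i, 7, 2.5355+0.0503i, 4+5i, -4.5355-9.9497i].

x[n] = (1/8) Σ(k=0 to 7) X[k] · e^(2πikn/8)

Computing each x[n]:
x[0] = 1
x[1] = -3
x[2] = -3
x[3] = -3
x[4] = 2
x[5] = 3
x[6] = 2
x[7] = -2

x = [1, -3, -3, -3, 2, 3, 2, -2]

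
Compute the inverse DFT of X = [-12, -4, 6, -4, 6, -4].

x[n] = (1/6) Σ(k=0 to 5) X[k] · e^(2πikn/6)

Computing each x[n]:
x[0] = -2
x[1] = -3
x[2] = -3
x[3] = 2
x[4] = -3
x[5] = -3

x = [-2, -3, -3, 2, -3, -3]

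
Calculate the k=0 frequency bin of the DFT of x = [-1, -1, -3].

X[0] = Σ(n=0 to 2) x[n] · ω_3^0 = Σ x[n]
= (-1) + (-1) + (-3)

X[0] = -5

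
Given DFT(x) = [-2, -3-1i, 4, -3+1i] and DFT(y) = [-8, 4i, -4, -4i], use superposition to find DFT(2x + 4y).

By linearity: DFT(2x + 4y) = 2·DFT(x) + 4·DFT(y)
= 2·[-2, -3-1i, 4, -3+1i] + 4·[-8, 4i, -4, -4i]

Computing element-wise:
Z[0] = 2·(-2) + 4·(-8) = -36
Z[1] = 2·(-3-1i) + 4·(4i) = -6+14i
Z[2] = 2·(4) + 4·(-4) = -8
Z[3] = 2·(-3+1i) + 4·(-4i) = -6-14i

DFT(2x + 4y) = 2·X + 4·Y = [-36, -6+14i, -8, -6-14i]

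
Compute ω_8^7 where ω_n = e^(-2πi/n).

ω_8^7 = e^(-2πi·7/8)
= cos(-2π·7/8) + i·sin(-2π·7/8)
= cos(-14π/8) + i·sin(-14π/8)

ω_8^7 = cos(-14π/8) + i·sin(-14π/8) = 0.7071+0.7071i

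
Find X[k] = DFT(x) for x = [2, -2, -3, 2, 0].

X[k] = Σ(n=0 to 4) x[n] · ω_5^(nk)
where ω_5 = e^(-2πi/5)

Computing each X[k]:
X[0] = -1
X[1] = 2.1910+4.8410i
X[2] = 3.3090-3.5797i
X[3] = 3.3090+3.5797i
X[4] = 2.1910-4.8410i

X = [-1, 2.1910+4.8410i, 3.3090-3.5797i, 3.3090+3.5797i, 2.1910-4.8410i]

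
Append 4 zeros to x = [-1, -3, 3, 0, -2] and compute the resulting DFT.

Original 5-point DFT: [-3, -4.9721-0.8123i, 3.9721+3.4410i, 3.9721-3.4410i, -4.9721+0.8123i]
Zero-padded 9-point DFT provides frequency interpolation.

DFT_9([x, 0, ...]) = [-3, -0.8978-0.3420i, -5.8721+0.6428i, 6.9282i, 3.7699+0.9848i, 3.7699-0.9848i, -6.9282i, -5.8721-0.6428i, -0.8978+0.3420i]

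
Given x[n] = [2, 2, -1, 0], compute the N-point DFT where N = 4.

X[k] = Σ(n=0 to 3) x[n] · ω_4^(nk)
where ω_4 = e^(-2πi/4)

Computing each X[k]:
X[0] = 3
X[1] = 3-2i
X[2] = -1
X[3] = 3+2i

X = [3, 3-2i, -1, 3+2i]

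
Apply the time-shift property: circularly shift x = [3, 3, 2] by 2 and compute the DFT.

Time shift by 2: X_shifted[k] = ω_3^(2k) · X[k]
Shifted x = [3, 2, 3]

DFT(x[n-2]) = [8, 0.5000+0.8660i, 0.5000-0.8660i]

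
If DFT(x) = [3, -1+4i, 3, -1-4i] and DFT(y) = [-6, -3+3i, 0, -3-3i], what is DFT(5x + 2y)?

By linearity: DFT(5x + 2y) = 5·DFT(x) + 2·DFT(y)
= 5·[3, -1+4i, 3, -1-4i] + 2·[-6, -3+3i, 0, -3-3i]

Computing element-wise:
Z[0] = 5·(3) + 2·(-6) = 3
Z[1] = 5·(-1+4i) + 2·(-3+3i) = -11+26i
Z[2] = 5·(3) + 2·(0) = 15
Z[3] = 5·(-1-4i) + 2·(-3-3i) = -11-26i

DFT(5x + 2y) = 5·X + 2·Y = [3, -11+26i, 15, -11-26i]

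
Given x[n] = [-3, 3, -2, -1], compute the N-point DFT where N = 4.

X[k] = Σ(n=0 to 3) x[n] · ω_4^(nk)
where ω_4 = e^(-2πi/4)

Computing each X[k]:
X[0] = -3
X[1] = -1-4i
X[2] = -7
X[3] = -1+4i

X = [-3, -1-4i, -7, -1+4i]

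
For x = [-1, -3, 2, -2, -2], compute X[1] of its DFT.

X[1] = Σ(n=0 to 4) x[n] · ω_5^(1n) where ω_5 = e^(-2πi/5)
= (-1)·ω_5^0 + (-3)·ω_5^1 + (2)·ω_5^2 + (-2)·ω_5^3 + (-2)·ω_5^4

X[1] = -2.5451-1.4001i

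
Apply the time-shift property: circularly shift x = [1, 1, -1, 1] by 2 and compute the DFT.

Time shift by 2: X_shifted[k] = ω_4^(2k) · X[k]
Shifted x = [-1, 1, 1, 1]

DFT(x[n-2]) = [2, -2, -2, -2]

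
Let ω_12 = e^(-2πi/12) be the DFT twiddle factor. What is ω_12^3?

ω_12^3 = e^(-2πi·3/12)
= cos(-2π·3/12) + i·sin(-2π·3/12)
= cos(-6π/12) + i·sin(-6π/12)

ω_12^3 = cos(-6π/12) + i·sin(-6π/12) = -1i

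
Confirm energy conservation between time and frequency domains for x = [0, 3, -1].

Time domain:
Σ|x[n]|² = |0|² + |3|² + |-1|² = 10.0000

Frequency domain:
(1/3)Σ|X[k]|² = (1/3)(|2|² + |-1.0000-3.4641i|² + |-1.0000+3.4641i|²) = (1/3)·30.0000 = 10.0000

Both sides agree, confirming Parseval's theorem.

Σ|x[n]|² = (1/N)Σ|X[k]|² = 10.0000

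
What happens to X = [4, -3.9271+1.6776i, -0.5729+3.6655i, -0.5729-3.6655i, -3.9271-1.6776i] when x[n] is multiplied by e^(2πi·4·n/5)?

Modulation property: DFT(ω_5^(-4n)·x[n]) = X[(k-4) mod 5], so circularly shift X by 4 positions.

X[k-4] = [-3.9271+1.6776i, -0.5729+3.6655i, -0.5729-3.6655i, -3.9271-1.6776i, 4]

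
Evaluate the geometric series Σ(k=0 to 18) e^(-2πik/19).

Sum of all nth roots of unity equals 0 for n > 1 (geometric series with r ≠ 1).

0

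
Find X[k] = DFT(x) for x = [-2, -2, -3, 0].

X[k] = Σ(n=0 to 3) x[n] · ω_4^(nk)
where ω_4 = e^(-2πi/4)

Computing each X[k]:
X[0] = -7
X[1] = 1+2i
X[2] = -3
X[3] = 1-2i

X = [-7, 1+2i, -3, 1-2i]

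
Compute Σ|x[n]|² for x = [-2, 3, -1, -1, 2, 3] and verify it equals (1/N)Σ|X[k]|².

Time domain:
Σ|x[n]|² = |-2|² + |3|² + |-1|² + |-1|² + |2|² + |3|² = 28.0000

Frequency domain:
(1/6)Σ|X[k]|² = (1/6)(|4|² + |1.5000+2.5981i|² + |-6.5000-2.5981i|² + |-6|² + |-6.5000+2.5981i|² + |1.5000-2.5981i|²) = (1/6)·168.0000 = 28.0000

Both sides agree, confirming Parseval's theorem.

Σ|x[n]|² = (1/N)Σ|X[k]|² = 28.0000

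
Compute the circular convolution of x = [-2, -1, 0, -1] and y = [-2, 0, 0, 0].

(x ⊛ y)[n] = Σ(m=0 to 3) x[m] · y[(n-m) mod 4]

Computing each output sample:
(x ⊛ y)[0] = 4
(x ⊛ y)[1] = 2
(x ⊛ y)[2] = 0
(x ⊛ y)[3] = 2

x ⊛ y = [4, 2, 0, 2]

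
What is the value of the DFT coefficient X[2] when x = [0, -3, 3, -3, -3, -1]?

X[2] = Σ(n=0 to 5) x[n] · ω_6^(2n) where ω_6 = e^(-2πi/6)
= (0)·ω_6^0 + (-3)·ω_6^2 + (3)·ω_6^4 + (-3)·ω_6^6 + (-3)·ω_6^8 + (-1)·ω_6^10

X[2] = -1.0000+6.9282i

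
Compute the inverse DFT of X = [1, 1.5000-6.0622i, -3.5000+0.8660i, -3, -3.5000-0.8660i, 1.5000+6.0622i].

x[n] = (1/6) Σ(k=0 to 5) X[k] · e^(2πikn/6)

Computing each x[n]:
x[0] = -1
x[1] = 3
x[2] = 2
x[3] = -1
x[4] = -2
x[5] = 0

x = [-1, 3, 2, -1, -2, 0]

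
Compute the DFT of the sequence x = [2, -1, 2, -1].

X[k] = Σ(n=0 to 3) x[n] · ω_4^(nk)
where ω_4 = e^(-2πi/4)

Computing each X[k]:
X[0] = 2
X[1] = 0
X[2] = 6
X[3] = 0

X = [2, 0, 6, 0]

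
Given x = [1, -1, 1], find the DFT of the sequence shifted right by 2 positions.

Time shift by 2: X_shifted[k] = ω_3^(2k) · X[k]
Shifted x = [-1, 1, 1]

DFT(x[n-2]) = [1, -2, -2]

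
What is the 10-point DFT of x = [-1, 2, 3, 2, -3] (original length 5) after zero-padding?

Original 5-point DFT: [3, -5.3541-5.3431i, 1.3541-1.9879i, 1.3541+1.9879i, -5.3541+5.3431i]
Zero-padded 10-point DFT provides frequency interpolation.

DFT_10([x, 0, ...]) = [3, 3.3541-4.1675i, -5.3541-5.3431i, -3.3541+3.8900i, 1.3541-1.9879i, -5, 1.3541+1.9879i, -3.3541-3.8900i, -5.3541+5.3431i, 3.3541+4.1675i]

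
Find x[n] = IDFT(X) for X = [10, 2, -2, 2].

x[n] = (1/4) Σ(k=0 to 3) X[k] · e^(2πikn/4)

Computing each x[n]:
x[0] = 3
x[1] = 3
x[2] = 1
x[3] = 3

x = [3, 3, 1, 3]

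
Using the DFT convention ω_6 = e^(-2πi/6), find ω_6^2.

ω_6^2 = e^(-2πi·2/6)
= cos(-2π·2/6) + i·sin(-2π·2/6)
= cos(-4π/6) + i·sin(-4π/6)

ω_6^2 = cos(-4π/6) + i·sin(-4π/6) = -0.5000-0.8660i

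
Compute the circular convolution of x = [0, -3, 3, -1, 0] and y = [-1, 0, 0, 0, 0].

(x ⊛ y)[n] = Σ(m=0 to 4) x[m] · y[(n-m) mod 5]

Computing each output sample:
(x ⊛ y)[0] = 0
(x ⊛ y)[1] = 3
(x ⊛ y)[2] = -3
(x ⊛ y)[3] = 1
(x ⊛ y)[4] = 0

x ⊛ y = [0, 3, -3, 1, 0]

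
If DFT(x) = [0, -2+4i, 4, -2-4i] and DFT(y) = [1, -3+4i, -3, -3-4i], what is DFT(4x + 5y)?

By linearity: DFT(4x + 5y) = 4·DFT(x) + 5·DFT(y)
= 4·[0, -2+4i, 4, -2-4i] + 5·[1, -3+4i, -3, -3-4i]

Computing element-wise:
Z[0] = 4·(0) + 5·(1) = 5
Z[1] = 4·(-2+4i) + 5·(-3+4i) = -23+36i
Z[2] = 4·(4) + 5·(-3) = 1
Z[3] = 4·(-2-4i) + 5·(-3-4i) = -23-36i

DFT(4x + 5y) = 4·X + 5·Y = [5, -23+36i, 1, -23-36i]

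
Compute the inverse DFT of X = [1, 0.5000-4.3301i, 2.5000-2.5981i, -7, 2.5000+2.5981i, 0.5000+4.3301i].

x[n] = (1/6) Σ(k=0 to 5) X[k] · e^(2πikn/6)

Computing each x[n]:
x[0] = 0
x[1] = 3
x[2] = -1
x[3] = 2
x[4] = -2
x[5] = -1

x = [0, 3, -1, 2, -2, -1]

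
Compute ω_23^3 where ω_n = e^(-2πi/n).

ω_23^3 = e^(-2πi·3/23)
= cos(-2π·3/23) + i·sin(-2π·3/23)
= cos(-6π/23) + i·sin(-6π/23)

ω_23^3 = cos(-6π/23) + i·sin(-6π/23) = 0.6826-0.7308i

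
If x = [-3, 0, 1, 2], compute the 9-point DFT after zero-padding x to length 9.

Original 4-point DFT: [0, -4+2i, -4, -4-2i]
Zero-padded 9-point DFT provides frequency interpolation.

DFT_9([x, 0, ...]) = [0, -3.8264-2.7169i, -4.9397+1.3900i, -1.5000+0.8660i, -3.2340-1.0893i, -3.2340+1.0893i, -1.5000-0.8660i, -4.9397-1.3900i, -3.8264+2.7169i]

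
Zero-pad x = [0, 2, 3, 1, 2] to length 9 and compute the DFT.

Original 5-point DFT: [8, -2.0000-1.1756i, -2.0000+1.9021i, -2.0000-1.9021i, -2.0000+1.1756i]
Zero-padded 9-point DFT provides frequency interpolation.

DFT_9([x, 0, ...]) = [8, -0.3264-5.7901i, -1.4397-0.8441i, -2.5000-0.8660i, 0.2660+2.3479i, 0.2660-2.3479i, -2.5000+0.8660i, -1.4397+0.8441i, -0.3264+5.7901i]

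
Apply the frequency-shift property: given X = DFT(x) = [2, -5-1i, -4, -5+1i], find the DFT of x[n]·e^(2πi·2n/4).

Modulation property: DFT(ω_4^(-2n)·x[n]) = X[(k-2) mod 4], so circularly shift X by 2 positions.

X[k-2] = [-4, -5+1i, 2, -5-1i]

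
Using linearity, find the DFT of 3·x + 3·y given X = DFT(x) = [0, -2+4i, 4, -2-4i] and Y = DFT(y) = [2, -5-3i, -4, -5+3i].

By linearity: DFT(3x + 3y) = 3·DFT(x) + 3·DFT(y)
= 3·[0, -2+4i, 4, -2-4i] + 3·[2, -5-3i, -4, -5+3i]

Computing element-wise:
Z[0] = 3·(0) + 3·(2) = 6
Z[1] = 3·(-2+4i) + 3·(-5-3i) = -21+3i
Z[2] = 3·(4) + 3·(-4) = 0
Z[3] = 3·(-2-4i) + 3·(-5+3i) = -21-3i

DFT(3x + 3y) = 3·X + 3·Y = [6, -21+3i, 0, -21-3i]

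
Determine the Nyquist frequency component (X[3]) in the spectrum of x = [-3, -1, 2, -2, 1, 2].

X[3] = Σ(n=0 to 5) x[n] · ω_6^(3n) where ω_6 = e^(-2πi/6)
= (-3)·ω_6^0 + (-1)·ω_6^3 + (2)·ω_6^6 + (-2)·ω_6^9 + (1)·ω_6^12 + (2)·ω_6^15

X[3] = 1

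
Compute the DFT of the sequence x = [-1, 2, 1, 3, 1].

X[k] = Σ(n=0 to 4) x[n] · ω_5^(nk)
where ω_5 = e^(-2πi/5)

Computing each X[k]:
X[0] = 6
X[1] = -3.3090+0.2245i
X[2] = -2.1910-2.4899i
X[3] = -2.1910+2.4899i
X[4] = -3.3090-0.2245i

X = [6, -3.3090+0.2245i, -2.1910-2.4899i, -2.1910+2.4899i, -3.3090-0.2245i]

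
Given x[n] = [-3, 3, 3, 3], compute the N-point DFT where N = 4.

X[k] = Σ(n=0 to 3) x[n] · ω_4^(nk)
where ω_4 = e^(-2πi/4)

Computing each X[k]:
X[0] = 6
X[1] = -6
X[2] = -6
X[3] = -6

X = [6, -6, -6, -6]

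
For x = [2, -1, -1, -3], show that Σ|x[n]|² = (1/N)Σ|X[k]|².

Time domain:
Σ|x[n]|² = |2|² + |-1|² + |-1|² + |-3|² = 15.0000

Frequency domain:
(1/4)Σ|X[k]|² = (1/4)(|-3|² + |3-2i|² + |5|² + |3+2i|²) = (1/4)·60.0000 = 15.0000

Both sides agree, confirming Parseval's theorem.

Σ|x[n]|² = (1/N)Σ|X[k]|² = 15.0000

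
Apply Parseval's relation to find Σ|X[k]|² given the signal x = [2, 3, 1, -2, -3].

Parseval: Σ|x[n]|² = (1/N)Σ|X[k]|², so Σ|X[k]|² = N·Σ|x[n]|² = 5·27.0000

Σ|X[k]|² = N·Σ|x[n]|² = 5·27.0000 = 135.0000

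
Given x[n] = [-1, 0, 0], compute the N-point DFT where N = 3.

X[k] = Σ(n=0 to 2) x[n] · ω_3^(nk)
where ω_3 = e^(-2πi/3)

Computing each X[k]:
X[0] = -1
X[1] = -1
X[2] = -1

X = [-1, -1, -1]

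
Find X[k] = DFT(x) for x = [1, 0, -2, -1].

X[k] = Σ(n=0 to 3) x[n] · ω_4^(nk)
where ω_4 = e^(-2πi/4)

Computing each X[k]:
X[0] = -2
X[1] = 3-1i
X[2] = 0
X[3] = 3+1i

X = [-2, 3-1i, 0, 3+1i]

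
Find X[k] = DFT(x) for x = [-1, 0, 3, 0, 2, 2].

X[k] = Σ(n=0 to 5) x[n] · ω_6^(nk)
where ω_6 = e^(-2πi/6)

Computing each X[k]:
X[0] = 6
X[1] = -2.5000+0.8660i
X[2] = -4.5000+2.5981i
X[3] = 2
X[4] = -4.5000-2.5981i
X[5] = -2.5000-0.8660i

X = [6, -2.5000+0.8660i, -4.5000+2.5981i, 2, -4.5000-2.5981i, -2.5000-0.8660i]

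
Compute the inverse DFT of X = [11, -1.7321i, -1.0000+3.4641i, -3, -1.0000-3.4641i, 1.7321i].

x[n] = (1/6) Σ(k=0 to 5) X[k] · e^(2πikn/6)

Computing each x[n]:
x[0] = 1
x[1] = 2
x[2] = 3
x[3] = 2
x[4] = 0
x[5] = 3

x = [1, 2, 3, 2, 0, 3]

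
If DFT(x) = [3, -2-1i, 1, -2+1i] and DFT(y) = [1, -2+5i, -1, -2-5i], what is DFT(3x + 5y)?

By linearity: DFT(3x + 5y) = 3·DFT(x) + 5·DFT(y)
= 3·[3, -2-1i, 1, -2+1i] + 5·[1, -2+5i, -1, -2-5i]

Computing element-wise:
Z[0] = 3·(3) + 5·(1) = 14
Z[1] = 3·(-2-1i) + 5·(-2+5i) = -16+22i
Z[2] = 3·(1) + 5·(-1) = -2
Z[3] = 3·(-2+1i) + 5·(-2-5i) = -16-22i

DFT(3x + 5y) = 3·X + 5·Y = [14, -16+22i, -2, -16-22i]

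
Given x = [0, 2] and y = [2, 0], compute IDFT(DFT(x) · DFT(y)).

(x ⊛ y)[n] = Σ(m=0 to 1) x[m] · y[(n-m) mod 2]

Computing each output sample:
(x ⊛ y)[0] = 0
(x ⊛ y)[1] = 4

x ⊛ y = [0, 4]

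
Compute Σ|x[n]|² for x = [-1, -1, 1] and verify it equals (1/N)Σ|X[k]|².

Time domain:
Σ|x[n]|² = |-1|² + |-1|² + |1|² = 3.0000

Frequency domain:
(1/3)Σ|X[k]|² = (1/3)(|-1|² + |-1.0000+1.7321i|² + |-1.0000-1.7321i|²) = (1/3)·9.0000 = 3.0000

Both sides agree, confirming Parseval's theorem.

Σ|x[n]|² = (1/N)Σ|X[k]|² = 3.0000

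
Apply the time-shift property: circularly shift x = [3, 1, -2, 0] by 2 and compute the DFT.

Time shift by 2: X_shifted[k] = ω_4^(2k) · X[k]
Shifted x = [-2, 0, 3, 1]

DFT(x[n-2]) = [2, -5+1i, 0, -5-1i]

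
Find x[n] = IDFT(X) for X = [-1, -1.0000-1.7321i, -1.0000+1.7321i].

x[n] = (1/3) Σ(k=0 to 2) X[k] · e^(2πikn/3)

Computing each x[n]:
x[0] = -1
x[1] = 1
x[2] = -1

x = [-1, 1, -1]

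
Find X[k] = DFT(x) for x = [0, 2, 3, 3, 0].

X[k] = Σ(n=0 to 4) x[n] · ω_5^(nk)
where ω_5 = e^(-2πi/5)

Computing each X[k]:
X[0] = 8
X[1] = -4.2361-1.9021i
X[2] = 0.2361-1.1756i
X[3] = 0.2361+1.1756i
X[4] = -4.2361+1.9021i

X = [8, -4.2361-1.9021i, 0.2361-1.1756i, 0.2361+1.1756i, -4.2361+1.9021i]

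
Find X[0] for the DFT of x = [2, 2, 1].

X[0] = Σ(n=0 to 2) x[n] · ω_3^0 = Σ x[n]
= (2) + (2) + (1)

X[0] = 5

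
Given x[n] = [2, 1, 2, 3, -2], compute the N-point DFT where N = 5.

X[k] = Σ(n=0 to 4) x[n] · ω_5^(nk)
where ω_5 = e^(-2πi/5)

Computing each X[k]:
X[0] = 6
X[1] = -2.3541-2.2654i
X[2] = 4.3541-2.7144i
X[3] = 4.3541+2.7144i
X[4] = -2.3541+2.2654i

X = [6, -2.3541-2.2654i, 4.3541-2.7144i, 4.3541+2.7144i, -2.3541+2.2654i]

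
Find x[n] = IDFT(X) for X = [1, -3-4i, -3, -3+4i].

x[n] = (1/4) Σ(k=0 to 3) X[k] · e^(2πikn/4)

Computing each x[n]:
x[0] = -2
x[1] = 3
x[2] = 1
x[3] = -1

x = [-2, 3, 1, -1]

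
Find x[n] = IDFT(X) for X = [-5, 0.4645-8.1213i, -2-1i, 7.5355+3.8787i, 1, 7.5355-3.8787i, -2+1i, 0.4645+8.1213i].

x[n] = (1/8) Σ(k=0 to 7) X[k] · e^(2πikn/8)

Computing each x[n]:
x[0] = 1
x[1] = -1
x[2] = 3
x[3] = 1
x[4] = -3
x[5] = 0
x[6] = -3
x[7] = -3

x = [1, -1, 3, 1, -3, 0, -3, -3]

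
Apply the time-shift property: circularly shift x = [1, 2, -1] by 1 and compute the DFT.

Time shift by 1: X_shifted[k] = ω_3^(1k) · X[k]
Shifted x = [-1, 1, 2]

DFT(x[n-1]) = [2, -2.5000+0.8660i, -2.5000-0.8660i]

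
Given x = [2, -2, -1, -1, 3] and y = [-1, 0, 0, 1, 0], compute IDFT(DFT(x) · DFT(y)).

(x ⊛ y)[n] = Σ(m=0 to 4) x[m] · y[(n-m) mod 5]

Computing each output sample:
(x ⊛ y)[0] = -3
(x ⊛ y)[1] = 1
(x ⊛ y)[2] = 4
(x ⊛ y)[3] = 3
(x ⊛ y)[4] = -5

x ⊛ y = [-3, 1, 4, 3, -5]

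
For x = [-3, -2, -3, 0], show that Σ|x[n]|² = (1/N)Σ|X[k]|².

Time domain:
Σ|x[n]|² = |-3|² + |-2|² + |-3|² + |0|² = 22.0000

Frequency domain:
(1/4)Σ|X[k]|² = (1/4)(|-8|² + |2i|² + |-4|² + |-2i|²) = (1/4)·88.0000 = 22.0000

Both sides agree, confirming Parseval's theorem.

Σ|x[n]|² = (1/N)Σ|X[k]|² = 22.0000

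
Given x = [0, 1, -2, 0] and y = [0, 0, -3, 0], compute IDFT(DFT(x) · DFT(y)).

(x ⊛ y)[n] = Σ(m=0 to 3) x[m] · y[(n-m) mod 4]

Computing each output sample:
(x ⊛ y)[0] = 6
(x ⊛ y)[1] = 0
(x ⊛ y)[2] = 0
(x ⊛ y)[3] = -3

x ⊛ y = [6, 0, 0, -3]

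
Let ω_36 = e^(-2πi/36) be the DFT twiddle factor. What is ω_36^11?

ω_36^11 = e^(-2πi·11/36)
= cos(-2π·11/36) + i·sin(-2π·11/36)
= cos(-22π/36) + i·sin(-22π/36)

ω_36^11 = cos(-22π/36) + i·sin(-22π/36) = -0.3420-0.9397i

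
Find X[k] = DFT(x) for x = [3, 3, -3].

X[k] = Σ(n=0 to 2) x[n] · ω_3^(nk)
where ω_3 = e^(-2πi/3)

Computing each X[k]:
X[0] = 3
X[1] = 3.0000-5.1962i
X[2] = 3.0000+5.1962i

X = [3, 3.0000-5.1962i, 3.0000+5.1962i]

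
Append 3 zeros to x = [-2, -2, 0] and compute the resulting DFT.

Original 3-point DFT: [-4, -1.0000+1.7321i, -1.0000-1.7321i]
Zero-padded 6-point DFT provides frequency interpolation.

DFT_6([x, 0, ...]) = [-4, -3.0000+1.7321i, -1.0000+1.7321i, 0, -1.0000-1.7321i, -3.0000-1.7321i]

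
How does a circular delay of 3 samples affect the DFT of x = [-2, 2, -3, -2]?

Time shift by 3: X_shifted[k] = ω_4^(3k) · X[k]
Shifted x = [2, -3, -2, -2]

DFT(x[n-3]) = [-5, 4+1i, 5, 4-1i]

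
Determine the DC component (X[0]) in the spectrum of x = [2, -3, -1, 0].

X[0] = Σ(n=0 to 3) x[n] · ω_4^0 = Σ x[n]
= (2) + (-3) + (-1) + (0)

X[0] = -2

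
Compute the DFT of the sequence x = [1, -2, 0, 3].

X[k] = Σ(n=0 to 3) x[n] · ω_4^(nk)
where ω_4 = e^(-2πi/4)

Computing each X[k]:
X[0] = 2
X[1] = 1+5i
X[2] = 0
X[3] = 1-5i

X = [2, 1+5i, 0, 1-5i]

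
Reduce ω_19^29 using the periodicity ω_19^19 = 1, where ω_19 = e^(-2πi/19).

Since ω_19^19 = 1, powers reduce modulo 19.
29 mod 19 = 10
So ω_19^29 = ω_19^10 = e^(-2πi·10/19)

ω_19^29 = ω_19^10 = -0.9864+0.1646i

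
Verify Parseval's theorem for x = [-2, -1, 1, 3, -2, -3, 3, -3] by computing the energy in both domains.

Time domain:
Σ|x[n]|² = |-2|² + |-1|² + |1|² + |3|² + |-2|² + |-3|² + |3|² + |-3|² = 46.0000

Frequency domain:
(1/8)Σ|X[k]|² = (1/8)(|-4|² + |-2.8284-3.6569i|² + |-8+4i|² + |2.8284-7.6569i|² + |4|² + |2.8284+7.6569i|² + |-8-4i|² + |-2.8284+3.6569i|²) = (1/8)·368.0000 = 46.0000

Both sides agree, confirming Parseval's theorem.

Σ|x[n]|² = (1/N)Σ|X[k]|² = 46.0000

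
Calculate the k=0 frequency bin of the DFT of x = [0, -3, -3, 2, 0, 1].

X[0] = Σ(n=0 to 5) x[n] · ω_6^0 = Σ x[n]
= (0) + (-3) + (-3) + (2) + (0) + (1)

X[0] = -3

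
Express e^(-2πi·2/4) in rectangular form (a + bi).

ω_4^2 = e^(-2πi·2/4)
= cos(-2π·2/4) + i·sin(-2π·2/4)
= cos(-4π/4) + i·sin(-4π/4)

ω_4^2 = cos(-4π/4) + i·sin(-4π/4) = -1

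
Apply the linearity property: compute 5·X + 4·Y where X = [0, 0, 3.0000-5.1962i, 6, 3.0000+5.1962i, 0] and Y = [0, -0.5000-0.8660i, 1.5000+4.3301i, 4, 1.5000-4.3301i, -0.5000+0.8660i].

By linearity: DFT(5x + 4y) = 5·DFT(x) + 4·DFT(y)
= 5·[0, 0, 3.0000-5.1962i, 6, 3.0000+5.1962i, 0] + 4·[0, -0.5000-0.8660i, 1.5000+4.3301i, 4, 1.5000-4.3301i, -0.5000+0.8660i]

Computing element-wise:
Z[0] = 5·(0) + 4·(0) = 0
Z[1] = 5·(0) + 4·(-0.5000-0.8660i) = -2.0000-3.4640i
Z[2] = 5·(3.0000-5.1962i) + 4·(1.5000+4.3301i) = 21.0000-8.6606i
Z[3] = 5·(6) + 4·(4) = 46
Z[4] = 5·(3.0000+5.1962i) + 4·(1.5000-4.3301i) = 21.0000+8.6606i
Z[5] = 5·(0) + 4·(-0.5000+0.8660i) = -2.0000+3.4640i

DFT(5x + 4y) = 5·X + 4·Y = [0, -2.0000-3.4640i, 21.0000-8.6606i, 46, 21.0000+8.6606i, -2.0000+3.4640i]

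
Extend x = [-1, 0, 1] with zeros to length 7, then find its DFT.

Original 3-point DFT: [0, -1.5000+0.8660i, -1.5000-0.8660i]
Zero-padded 7-point DFT provides frequency interpolation.

DFT_7([x, 0, ...]) = [0, -1.2225-0.9749i, -1.9010+0.4339i, -0.3765+0.7818i, -0.3765-0.7818i, -1.9010-0.4339i, -1.2225+0.9749i]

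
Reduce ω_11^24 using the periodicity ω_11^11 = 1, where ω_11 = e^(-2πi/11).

Since ω_11^11 = 1, powers reduce modulo 11.
24 mod 11 = 2
So ω_11^24 = ω_11^2 = e^(-2πi·2/11)

ω_11^24 = ω_11^2 = 0.4154-0.9096i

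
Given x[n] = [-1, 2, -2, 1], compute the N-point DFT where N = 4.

X[k] = Σ(n=0 to 3) x[n] · ω_4^(nk)
where ω_4 = e^(-2πi/4)

Computing each X[k]:
X[0] = 0
X[1] = 1-1i
X[2] = -6
X[3] = 1+1i

X = [0, 1-1i, -6, 1+1i]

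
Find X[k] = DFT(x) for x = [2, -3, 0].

X[k] = Σ(n=0 to 2) x[n] · ω_3^(nk)
where ω_3 = e^(-2πi/3)

Computing each X[k]:
X[0] = -1
X[1] = 3.5000+2.5981i
X[2] = 3.5000-2.5981i

X = [-1, 3.5000+2.5981i, 3.5000-2.5981i]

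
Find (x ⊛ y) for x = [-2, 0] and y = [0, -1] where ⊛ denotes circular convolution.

(x ⊛ y)[n] = Σ(m=0 to 1) x[m] · y[(n-m) mod 2]

Computing each output sample:
(x ⊛ y)[0] = 0
(x ⊛ y)[1] = 2

x ⊛ y = [0, 2]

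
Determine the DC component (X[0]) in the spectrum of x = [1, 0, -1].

X[0] = Σ(n=0 to 2) x[n] · ω_3^0 = Σ x[n]
= (1) + (0) + (-1)

X[0] = 0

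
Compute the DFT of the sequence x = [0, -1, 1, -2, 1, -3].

X[k] = Σ(n=0 to 5) x[n] · ω_6^(nk)
where ω_6 = e^(-2πi/6)

Computing each X[k]:
X[0] = -4
X[1] = -1.0000-1.7321i
X[2] = -1.0000-1.7321i
X[3] = 8
X[4] = -1.0000+1.7321i
X[5] = -1.0000+1.7321i

X = [-4, -1.0000-1.7321i, -1.0000-1.7321i, 8, -1.0000+1.7321i, -1.0000+1.7321i]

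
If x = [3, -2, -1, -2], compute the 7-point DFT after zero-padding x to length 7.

Original 4-point DFT: [-2, 4, 6, 4]
Zero-padded 7-point DFT provides frequency interpolation.

DFT_7([x, 0, ...]) = [-2, 3.7775+3.4064i, 3.0990-0.0477i, 4.6235+2.0358i, 4.6235-2.0358i, 3.0990+0.0477i, 3.7775-3.4064i]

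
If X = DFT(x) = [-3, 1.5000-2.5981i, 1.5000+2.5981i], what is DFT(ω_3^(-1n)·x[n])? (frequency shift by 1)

Modulation property: DFT(ω_3^(-1n)·x[n]) = X[(k-1) mod 3], so circularly shift X by 1 positions.

X[k-1] = [1.5000+2.5981i, -3, 1.5000-2.5981i]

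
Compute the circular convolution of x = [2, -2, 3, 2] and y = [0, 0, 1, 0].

(x ⊛ y)[n] = Σ(m=0 to 3) x[m] · y[(n-m) mod 4]

Computing each output sample:
(x ⊛ y)[0] = 3
(x ⊛ y)[1] = 2
(x ⊛ y)[2] = 2
(x ⊛ y)[3] = -2

x ⊛ y = [3, 2, 2, -2]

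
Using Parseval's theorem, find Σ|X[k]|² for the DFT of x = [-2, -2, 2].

Parseval: Σ|x[n]|² = (1/N)Σ|X[k]|², so Σ|X[k]|² = N·Σ|x[n]|² = 3·12.0000

Σ|X[k]|² = N·Σ|x[n]|² = 3·12.0000 = 36.0000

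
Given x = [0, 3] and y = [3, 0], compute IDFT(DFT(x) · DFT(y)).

(x ⊛ y)[n] = Σ(m=0 to 1) x[m] · y[(n-m) mod 2]

Computing each output sample:
(x ⊛ y)[0] = 0
(x ⊛ y)[1] = 9

x ⊛ y = [0, 9]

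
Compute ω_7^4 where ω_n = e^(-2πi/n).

ω_7^4 = e^(-2πi·4/7)
= cos(-2π·4/7) + i·sin(-2π·4/7)
= cos(-8π/7) + i·sin(-8π/7)

ω_7^4 = cos(-8π/7) + i·sin(-8π/7) = -0.9010+0.4339i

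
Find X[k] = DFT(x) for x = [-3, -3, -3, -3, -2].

X[k] = Σ(n=0 to 4) x[n] · ω_5^(nk)
where ω_5 = e^(-2πi/5)

Computing each X[k]:
X[0] = -14
X[1] = 0.3090+0.9511i
X[2] = -0.8090+0.5878i
X[3] = -0.8090-0.5878i
X[4] = 0.3090-0.9511i

X = [-14, 0.3090+0.9511i, -0.8090+0.5878i, -0.8090-0.5878i, 0.3090-0.9511i]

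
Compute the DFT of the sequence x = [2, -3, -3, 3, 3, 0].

X[k] = Σ(n=0 to 5) x[n] · ω_6^(nk)
where ω_6 = e^(-2πi/6)

Computing each X[k]:
X[0] = 2
X[1] = -2.5000+7.7942i
X[2] = 6.5000-2.5981i
X[3] = 2
X[4] = 6.5000+2.5981i
X[5] = -2.5000-7.7942i

X = [2, -2.5000+7.7942i, 6.5000-2.5981i, 2, 6.5000+2.5981i, -2.5000-7.7942i]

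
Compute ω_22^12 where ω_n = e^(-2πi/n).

ω_22^12 = e^(-2πi·12/22)
= cos(-2π·12/22) + i·sin(-2π·12/22)
= cos(-24π/22) + i·sin(-24π/22)

ω_22^12 = cos(-24π/22) + i·sin(-24π/22) = -0.9595+0.2817i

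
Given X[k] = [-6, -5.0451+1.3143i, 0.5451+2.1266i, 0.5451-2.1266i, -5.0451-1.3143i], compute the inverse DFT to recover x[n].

x[n] = (1/5) Σ(k=0 to 4) X[k] · e^(2πikn/5)

Computing each x[n]:
x[0] = -3
x[1] = -3
x[2] = 1
x[3] = 0
x[4] = -1

x = [-3, -3, 1, 0, -1]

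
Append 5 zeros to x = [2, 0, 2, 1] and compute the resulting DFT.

Original 4-point DFT: [5, 1i, 3, -1i]
Zero-padded 9-point DFT provides frequency interpolation.

DFT_9([x, 0, ...]) = [5, 1.8473-2.8356i, -0.3794+0.1820i, 2.0000+1.7321i, 3.0321+0.4195i, 3.0321-0.4195i, 2.0000-1.7321i, -0.3794-0.1820i, 1.8473+2.8356i]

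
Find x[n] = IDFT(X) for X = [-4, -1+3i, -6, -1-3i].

x[n] = (1/4) Σ(k=0 to 3) X[k] · e^(2πikn/4)

Computing each x[n]:
x[0] = -3
x[1] = -1
x[2] = -2
x[3] = 2

x = [-3, -1, -2, 2]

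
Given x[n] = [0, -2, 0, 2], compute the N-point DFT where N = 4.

X[k] = Σ(n=0 to 3) x[n] · ω_4^(nk)
where ω_4 = e^(-2πi/4)

Computing each X[k]:
X[0] = 0
X[1] = 4i
X[2] = 0
X[3] = -4i

X = [0, 4i, 0, -4i]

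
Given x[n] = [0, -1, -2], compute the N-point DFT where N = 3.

X[k] = Σ(n=0 to 2) x[n] · ω_3^(nk)
where ω_3 = e^(-2πi/3)

Computing each X[k]:
X[0] = -3
X[1] = 1.5000-0.8660i
X[2] = 1.5000+0.8660i

X = [-3, 1.5000-0.8660i, 1.5000+0.8660i]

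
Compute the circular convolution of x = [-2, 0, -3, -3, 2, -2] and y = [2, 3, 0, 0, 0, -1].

(x ⊛ y)[n] = Σ(m=0 to 5) x[m] · y[(n-m) mod 6]

Computing each output sample:
(x ⊛ y)[0] = -10
(x ⊛ y)[1] = -3
(x ⊛ y)[2] = -3
(x ⊛ y)[3] = -17
(x ⊛ y)[4] = -3
(x ⊛ y)[5] = 4

x ⊛ y = [-10, -3, -3, -17, -3, 4]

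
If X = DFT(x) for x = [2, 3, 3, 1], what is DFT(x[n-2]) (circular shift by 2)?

Time shift by 2: X_shifted[k] = ω_4^(2k) · X[k]
Shifted x = [3, 1, 2, 3]

DFT(x[n-2]) = [9, 1+2i, 1, 1-2i]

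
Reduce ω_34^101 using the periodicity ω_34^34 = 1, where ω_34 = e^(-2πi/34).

Since ω_34^34 = 1, powers reduce modulo 34.
101 mod 34 = 33
So ω_34^101 = ω_34^33 = e^(-2πi·33/34)

ω_34^101 = ω_34^33 = 0.9830+0.1837i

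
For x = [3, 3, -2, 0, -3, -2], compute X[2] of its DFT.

X[2] = Σ(n=0 to 5) x[n] · ω_6^(2n) where ω_6 = e^(-2πi/6)
= (3)·ω_6^0 + (3)·ω_6^2 + (-2)·ω_6^4 + (0)·ω_6^6 + (-3)·ω_6^8 + (-2)·ω_6^10

X[2] = 5.0000-3.4641i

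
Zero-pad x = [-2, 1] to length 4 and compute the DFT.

Original 2-point DFT: [-1, -3]
Zero-padded 4-point DFT provides frequency interpolation.

DFT_4([x, 0, ...]) = [-1, -2-1i, -3, -2+1i]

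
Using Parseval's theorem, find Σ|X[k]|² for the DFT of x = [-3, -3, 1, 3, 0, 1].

Parseval: Σ|x[n]|² = (1/N)Σ|X[k]|², so Σ|X[k]|² = N·Σ|x[n]|² = 6·29.0000

Σ|X[k]|² = N·Σ|x[n]|² = 6·29.0000 = 174.0000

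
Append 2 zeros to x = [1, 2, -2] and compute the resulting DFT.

Original 3-point DFT: [1, 1.0000-3.4641i, 1.0000+3.4641i]
Zero-padded 5-point DFT provides frequency interpolation.

DFT_5([x, 0, ...]) = [1, 3.2361-0.7265i, -1.2361-3.0777i, -1.2361+3.0777i, 3.2361+0.7265i]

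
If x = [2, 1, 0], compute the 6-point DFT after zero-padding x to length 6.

Original 3-point DFT: [3, 1.5000-0.8660i, 1.5000+0.8660i]
Zero-padded 6-point DFT provides frequency interpolation.

DFT_6([x, 0, ...]) = [3, 2.5000-0.8660i, 1.5000-0.8660i, 1, 1.5000+0.8660i, 2.5000+0.8660i]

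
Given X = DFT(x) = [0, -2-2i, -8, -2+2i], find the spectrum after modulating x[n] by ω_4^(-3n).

Modulation property: DFT(ω_4^(-3n)·x[n]) = X[(k-3) mod 4], so circularly shift X by 3 positions.

X[k-3] = [-2-2i, -8, -2+2i, 0]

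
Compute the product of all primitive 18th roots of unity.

The primitive 18th roots of unity are ω_18^k for k coprime to 18: k ∈ {1, 5, 7, 11, 13, 17}
Their product equals the constant term of the cyclotomic polynomial Φ_18(x) up to sign.
For n ≥ 3, the product of all primitive nth roots of unity is 1. (For n=1 it is 1; for n=2 it is -1.)

1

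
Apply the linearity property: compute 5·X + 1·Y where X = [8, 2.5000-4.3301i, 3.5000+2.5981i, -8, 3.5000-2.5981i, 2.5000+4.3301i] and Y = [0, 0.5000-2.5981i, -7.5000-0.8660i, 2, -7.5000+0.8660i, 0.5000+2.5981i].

By linearity: DFT(5x + 1y) = 5·DFT(x) + 1·DFT(y)
= 5·[8, 2.5000-4.3301i, 3.5000+2.5981i, -8, 3.5000-2.5981i, 2.5000+4.3301i] + 1·[0, 0.5000-2.5981i, -7.5000-0.8660i, 2, -7.5000+0.8660i, 0.5000+2.5981i]

Computing element-wise:
Z[0] = 5·(8) + 1·(0) = 40
Z[1] = 5·(2.5000-4.3301i) + 1·(0.5000-2.5981i) = 13.0000-24.2486i
Z[2] = 5·(3.5000+2.5981i) + 1·(-7.5000-0.8660i) = 10.0000+12.1245i
Z[3] = 5·(-8) + 1·(2) = -38
Z[4] = 5·(3.5000-2.5981i) + 1·(-7.5000+0.8660i) = 10.0000-12.1245i
Z[5] = 5·(2.5000+4.3301i) + 1·(0.5000+2.5981i) = 13.0000+24.2486i

DFT(5x + 1y) = 5·X + 1·Y = [40, 13.0000-24.2486i, 10.0000+12.1245i, -38, 10.0000-12.1245i, 13.0000+24.2486i]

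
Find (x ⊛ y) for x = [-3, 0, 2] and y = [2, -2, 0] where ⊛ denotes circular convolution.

(x ⊛ y)[n] = Σ(m=0 to 2) x[m] · y[(n-m) mod 3]

Computing each output sample:
(x ⊛ y)[0] = -10
(x ⊛ y)[1] = 6
(x ⊛ y)[2] = 4

x ⊛ y = [-10, 6, 4]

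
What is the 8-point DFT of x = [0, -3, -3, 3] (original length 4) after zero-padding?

Original 4-point DFT: [-3, 3+6i, -3, 3-6i]
Zero-padded 8-point DFT provides frequency interpolation.

DFT_8([x, 0, ...]) = [-3, -4.2426+3.0000i, 3+6i, 4.2426-3.0000i, -3, 4.2426+3.0000i, 3-6i, -4.2426-3.0000i]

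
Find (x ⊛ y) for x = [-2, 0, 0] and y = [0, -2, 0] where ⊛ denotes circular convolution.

(x ⊛ y)[n] = Σ(m=0 to 2) x[m] · y[(n-m) mod 3]

Computing each output sample:
(x ⊛ y)[0] = 0
(x ⊛ y)[1] = 4
(x ⊛ y)[2] = 0

x ⊛ y = [0, 4, 0]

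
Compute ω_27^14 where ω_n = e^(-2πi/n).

ω_27^14 = e^(-2πi·14/27)
= cos(-2π·14/27) + i·sin(-2π·14/27)
= cos(-28π/27) + i·sin(-28π/27)

ω_27^14 = cos(-28π/27) + i·sin(-28π/27) = -0.9932+0.1161i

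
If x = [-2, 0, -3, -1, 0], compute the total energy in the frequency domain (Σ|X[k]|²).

Parseval: Σ|x[n]|² = (1/N)Σ|X[k]|², so Σ|X[k]|² = N·Σ|x[n]|² = 5·14.0000

Σ|X[k]|² = N·Σ|x[n]|² = 5·14.0000 = 70.0000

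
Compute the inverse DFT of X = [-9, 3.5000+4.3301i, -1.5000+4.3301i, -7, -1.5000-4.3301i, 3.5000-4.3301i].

x[n] = (1/6) Σ(k=0 to 5) X[k] · e^(2πikn/6)

Computing each x[n]:
x[0] = -2
x[1] = -2
x[2] = -3
x[3] = -2
x[4] = -3
x[5] = 3

x = [-2, -2, -3, -2, -3, 3]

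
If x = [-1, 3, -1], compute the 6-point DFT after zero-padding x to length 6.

Original 3-point DFT: [1, -2.0000-3.4641i, -2.0000+3.4641i]
Zero-padded 6-point DFT provides frequency interpolation.

DFT_6([x, 0, ...]) = [1, 1.0000-1.7321i, -2.0000-3.4641i, -5, -2.0000+3.4641i, 1.0000+1.7321i]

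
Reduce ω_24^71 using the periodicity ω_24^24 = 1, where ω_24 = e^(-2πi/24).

Since ω_24^24 = 1, powers reduce modulo 24.
71 mod 24 = 23
So ω_24^71 = ω_24^23 = e^(-2πi·23/24)

ω_24^71 = ω_24^23 = 0.9659+0.2588i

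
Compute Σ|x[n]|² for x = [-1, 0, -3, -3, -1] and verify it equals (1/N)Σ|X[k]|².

Time domain:
Σ|x[n]|² = |-1|² + |0|² + |-3|² + |-3|² + |-1|² = 20.0000

Frequency domain:
(1/5)Σ|X[k]|² = (1/5)(|-8|² + |3.5451-0.9511i|² + |-2.0451-0.5878i|² + |-2.0451+0.5878i|² + |3.5451+0.9511i|²) = (1/5)·100.0000 = 20.0000

Both sides agree, confirming Parseval's theorem.

Σ|x[n]|² = (1/N)Σ|X[k]|² = 20.0000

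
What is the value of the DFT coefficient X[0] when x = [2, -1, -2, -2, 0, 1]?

X[0] = Σ(n=0 to 5) x[n] · ω_6^0 = Σ x[n]
= (2) + (-1) + (-2) + (-2) + (0) + (1)

X[0] = -2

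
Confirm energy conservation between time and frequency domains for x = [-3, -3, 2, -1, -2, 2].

Time domain:
Σ|x[n]|² = |-3|² + |-3|² + |2|² + |-1|² + |-2|² + |2|² = 31.0000

Frequency domain:
(1/6)Σ|X[k]|² = (1/6)(|-5|² + |-2.5000+0.8660i|² + |-3.5000+7.7942i|² + |-1|² + |-3.5000-7.7942i|² + |-2.5000-0.8660i|²) = (1/6)·186.0000 = 31.0000

Both sides agree, confirming Parseval's theorem.

Σ|x[n]|² = (1/N)Σ|X[k]|² = 31.0000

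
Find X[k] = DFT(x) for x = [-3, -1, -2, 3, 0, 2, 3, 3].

X[k] = Σ(n=0 to 7) x[n] · ω_8^(nk)
where ω_8 = e^(-2πi/8)

Computing each X[k]:
X[0] = 5
X[1] = -5.1213+7.1213i
X[2] = -4+5i
X[3] = -0.8787-2.8787i
X[4] = -9
X[5] = -0.8787+2.8787i
X[6] = -4-5i
X[7] = -5.1213-7.1213i

X = [5, -5.1213+7.1213i, -4+5i, -0.8787-2.8787i, -9, -0.8787+2.8787i, -4-5i, -5.1213-7.1213i]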